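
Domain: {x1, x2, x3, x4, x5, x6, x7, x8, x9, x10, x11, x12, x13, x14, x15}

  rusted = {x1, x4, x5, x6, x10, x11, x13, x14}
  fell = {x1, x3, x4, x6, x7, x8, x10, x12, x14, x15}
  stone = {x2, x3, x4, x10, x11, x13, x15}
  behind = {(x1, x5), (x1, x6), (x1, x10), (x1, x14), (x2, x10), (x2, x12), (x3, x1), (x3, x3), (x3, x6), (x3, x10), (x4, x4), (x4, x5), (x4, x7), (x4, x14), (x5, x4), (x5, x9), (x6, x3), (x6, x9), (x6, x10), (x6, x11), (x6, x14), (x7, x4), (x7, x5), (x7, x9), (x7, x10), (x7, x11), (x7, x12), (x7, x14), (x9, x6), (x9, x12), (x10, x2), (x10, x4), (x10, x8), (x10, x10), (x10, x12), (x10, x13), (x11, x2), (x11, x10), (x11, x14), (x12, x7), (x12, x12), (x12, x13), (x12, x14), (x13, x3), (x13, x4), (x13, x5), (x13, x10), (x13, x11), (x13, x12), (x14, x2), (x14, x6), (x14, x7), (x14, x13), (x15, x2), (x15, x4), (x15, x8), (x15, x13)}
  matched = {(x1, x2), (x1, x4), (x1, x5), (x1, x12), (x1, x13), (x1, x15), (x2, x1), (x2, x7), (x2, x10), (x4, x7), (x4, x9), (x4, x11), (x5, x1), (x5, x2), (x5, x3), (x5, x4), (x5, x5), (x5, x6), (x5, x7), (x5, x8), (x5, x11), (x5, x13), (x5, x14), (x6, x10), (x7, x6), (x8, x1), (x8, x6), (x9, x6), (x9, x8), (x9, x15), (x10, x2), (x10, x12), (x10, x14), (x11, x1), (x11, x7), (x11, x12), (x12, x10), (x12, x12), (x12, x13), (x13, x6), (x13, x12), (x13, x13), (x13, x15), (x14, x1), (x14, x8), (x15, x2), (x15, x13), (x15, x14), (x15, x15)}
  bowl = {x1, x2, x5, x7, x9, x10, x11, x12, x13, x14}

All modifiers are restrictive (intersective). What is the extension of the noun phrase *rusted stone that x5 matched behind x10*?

⟦that x5 matched⟧ = {x : ⟨x5, x⟩ ∈ ⟦matched⟧} = {x1, x2, x3, x4, x5, x6, x7, x8, x11, x13, x14}
⟦behind x10⟧ = {x : ⟨x, x10⟩ ∈ ⟦behind⟧} = {x1, x2, x3, x6, x7, x10, x11, x13}
⟦stone⟧ = {x2, x3, x4, x10, x11, x13, x15}
… ∩ ⟦that x5 matched⟧ = {x2, x3, x4, x10, x11, x13, x15} ∩ {x1, x2, x3, x4, x5, x6, x7, x8, x11, x13, x14} = {x2, x3, x4, x11, x13}
… ∩ ⟦behind x10⟧ = {x2, x3, x4, x11, x13} ∩ {x1, x2, x3, x6, x7, x10, x11, x13} = {x2, x3, x11, x13}
… ∩ ⟦rusted⟧ = {x2, x3, x11, x13} ∩ {x1, x4, x5, x6, x10, x11, x13, x14} = {x11, x13}
So ⟦rusted stone that x5 matched behind x10⟧ = {x11, x13}.

{x11, x13}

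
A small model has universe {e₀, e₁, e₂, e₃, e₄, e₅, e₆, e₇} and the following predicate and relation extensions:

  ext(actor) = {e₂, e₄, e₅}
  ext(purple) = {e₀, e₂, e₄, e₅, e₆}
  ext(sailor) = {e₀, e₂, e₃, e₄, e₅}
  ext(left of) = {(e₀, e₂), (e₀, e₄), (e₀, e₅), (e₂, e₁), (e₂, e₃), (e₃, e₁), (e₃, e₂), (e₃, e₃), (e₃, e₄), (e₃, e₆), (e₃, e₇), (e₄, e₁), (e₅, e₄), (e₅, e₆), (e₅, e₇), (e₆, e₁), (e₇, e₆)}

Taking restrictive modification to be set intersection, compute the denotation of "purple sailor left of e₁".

{e₂, e₄}

⟦left of e₁⟧ = {x : ⟨x, e₁⟩ ∈ ⟦left of⟧} = {e₂, e₃, e₄, e₆}
⟦sailor⟧ = {e₀, e₂, e₃, e₄, e₅}
… ∩ ⟦left of e₁⟧ = {e₀, e₂, e₃, e₄, e₅} ∩ {e₂, e₃, e₄, e₆} = {e₂, e₃, e₄}
… ∩ ⟦purple⟧ = {e₂, e₃, e₄} ∩ {e₀, e₂, e₄, e₅, e₆} = {e₂, e₄}
So ⟦purple sailor left of e₁⟧ = {e₂, e₄}.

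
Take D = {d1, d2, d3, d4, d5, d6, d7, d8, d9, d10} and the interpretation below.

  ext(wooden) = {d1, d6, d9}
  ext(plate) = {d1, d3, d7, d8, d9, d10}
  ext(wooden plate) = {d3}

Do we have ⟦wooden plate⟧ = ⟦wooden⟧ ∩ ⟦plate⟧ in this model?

no

⟦wooden⟧ ∩ ⟦plate⟧ = {d1, d6, d9} ∩ {d1, d3, d7, d8, d9, d10} = {d1, d9}
Observed ⟦wooden plate⟧ = {d3}.
These differ, so the modifier is not intersective in this model.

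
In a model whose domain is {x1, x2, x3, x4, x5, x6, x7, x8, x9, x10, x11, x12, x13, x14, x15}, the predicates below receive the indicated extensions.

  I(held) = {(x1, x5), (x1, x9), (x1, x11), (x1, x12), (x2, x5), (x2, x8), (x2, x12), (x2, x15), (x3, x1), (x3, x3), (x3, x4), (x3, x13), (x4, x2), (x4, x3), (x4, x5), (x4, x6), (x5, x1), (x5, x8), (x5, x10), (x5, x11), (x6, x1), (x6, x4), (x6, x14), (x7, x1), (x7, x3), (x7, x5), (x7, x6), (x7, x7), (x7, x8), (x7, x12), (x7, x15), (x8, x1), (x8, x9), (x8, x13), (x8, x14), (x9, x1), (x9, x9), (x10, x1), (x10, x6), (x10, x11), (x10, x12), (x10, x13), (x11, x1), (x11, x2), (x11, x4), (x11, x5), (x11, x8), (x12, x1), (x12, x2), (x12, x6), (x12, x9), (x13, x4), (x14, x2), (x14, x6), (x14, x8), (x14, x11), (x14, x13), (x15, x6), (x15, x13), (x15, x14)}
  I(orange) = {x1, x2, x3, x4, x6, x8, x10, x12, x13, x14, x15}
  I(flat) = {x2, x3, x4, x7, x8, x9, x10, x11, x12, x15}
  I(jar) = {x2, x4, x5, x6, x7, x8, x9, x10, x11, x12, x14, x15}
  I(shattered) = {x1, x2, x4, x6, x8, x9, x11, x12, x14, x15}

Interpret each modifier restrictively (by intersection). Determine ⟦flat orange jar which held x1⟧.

⟦which held x1⟧ = {x : ⟨x, x1⟩ ∈ ⟦held⟧} = {x3, x5, x6, x7, x8, x9, x10, x11, x12}
⟦jar⟧ = {x2, x4, x5, x6, x7, x8, x9, x10, x11, x12, x14, x15}
… ∩ ⟦which held x1⟧ = {x2, x4, x5, x6, x7, x8, x9, x10, x11, x12, x14, x15} ∩ {x3, x5, x6, x7, x8, x9, x10, x11, x12} = {x5, x6, x7, x8, x9, x10, x11, x12}
… ∩ ⟦flat⟧ = {x5, x6, x7, x8, x9, x10, x11, x12} ∩ {x2, x3, x4, x7, x8, x9, x10, x11, x12, x15} = {x7, x8, x9, x10, x11, x12}
… ∩ ⟦orange⟧ = {x7, x8, x9, x10, x11, x12} ∩ {x1, x2, x3, x4, x6, x8, x10, x12, x13, x14, x15} = {x8, x10, x12}
So ⟦flat orange jar which held x1⟧ = {x8, x10, x12}.

{x8, x10, x12}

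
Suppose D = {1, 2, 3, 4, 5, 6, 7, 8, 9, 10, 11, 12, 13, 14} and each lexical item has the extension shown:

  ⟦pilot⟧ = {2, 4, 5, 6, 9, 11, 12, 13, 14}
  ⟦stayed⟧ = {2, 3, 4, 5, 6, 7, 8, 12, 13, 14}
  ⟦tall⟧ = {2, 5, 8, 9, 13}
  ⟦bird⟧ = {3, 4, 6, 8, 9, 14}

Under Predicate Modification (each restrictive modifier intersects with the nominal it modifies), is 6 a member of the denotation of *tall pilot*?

⟦pilot⟧ = {2, 4, 5, 6, 9, 11, 12, 13, 14}
… ∩ ⟦tall⟧ = {2, 4, 5, 6, 9, 11, 12, 13, 14} ∩ {2, 5, 8, 9, 13} = {2, 5, 9, 13}
⟦tall pilot⟧ = {2, 5, 9, 13}; 6 ∉ this set.

no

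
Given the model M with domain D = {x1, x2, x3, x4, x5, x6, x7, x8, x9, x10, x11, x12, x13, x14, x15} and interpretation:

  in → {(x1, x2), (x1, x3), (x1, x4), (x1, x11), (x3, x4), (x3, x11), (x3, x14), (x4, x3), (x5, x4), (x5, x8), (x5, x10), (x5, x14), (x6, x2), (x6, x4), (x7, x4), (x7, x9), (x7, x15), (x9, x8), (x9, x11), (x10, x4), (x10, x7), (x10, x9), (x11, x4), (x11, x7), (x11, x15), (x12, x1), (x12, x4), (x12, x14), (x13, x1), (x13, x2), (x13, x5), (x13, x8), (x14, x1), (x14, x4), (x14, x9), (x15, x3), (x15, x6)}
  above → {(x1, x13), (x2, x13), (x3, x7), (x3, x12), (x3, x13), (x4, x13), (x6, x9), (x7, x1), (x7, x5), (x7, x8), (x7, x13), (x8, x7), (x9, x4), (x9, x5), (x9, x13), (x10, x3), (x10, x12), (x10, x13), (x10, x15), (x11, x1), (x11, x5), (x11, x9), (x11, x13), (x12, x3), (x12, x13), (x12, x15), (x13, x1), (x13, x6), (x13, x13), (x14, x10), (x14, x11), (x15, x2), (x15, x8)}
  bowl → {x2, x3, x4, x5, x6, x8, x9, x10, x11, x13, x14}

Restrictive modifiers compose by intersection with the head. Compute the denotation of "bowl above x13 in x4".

{x3, x10, x11}

⟦above x13⟧ = {x : ⟨x, x13⟩ ∈ ⟦above⟧} = {x1, x2, x3, x4, x7, x9, x10, x11, x12, x13}
⟦in x4⟧ = {x : ⟨x, x4⟩ ∈ ⟦in⟧} = {x1, x3, x5, x6, x7, x10, x11, x12, x14}
⟦bowl⟧ = {x2, x3, x4, x5, x6, x8, x9, x10, x11, x13, x14}
… ∩ ⟦above x13⟧ = {x2, x3, x4, x5, x6, x8, x9, x10, x11, x13, x14} ∩ {x1, x2, x3, x4, x7, x9, x10, x11, x12, x13} = {x2, x3, x4, x9, x10, x11, x13}
… ∩ ⟦in x4⟧ = {x2, x3, x4, x9, x10, x11, x13} ∩ {x1, x3, x5, x6, x7, x10, x11, x12, x14} = {x3, x10, x11}
So ⟦bowl above x13 in x4⟧ = {x3, x10, x11}.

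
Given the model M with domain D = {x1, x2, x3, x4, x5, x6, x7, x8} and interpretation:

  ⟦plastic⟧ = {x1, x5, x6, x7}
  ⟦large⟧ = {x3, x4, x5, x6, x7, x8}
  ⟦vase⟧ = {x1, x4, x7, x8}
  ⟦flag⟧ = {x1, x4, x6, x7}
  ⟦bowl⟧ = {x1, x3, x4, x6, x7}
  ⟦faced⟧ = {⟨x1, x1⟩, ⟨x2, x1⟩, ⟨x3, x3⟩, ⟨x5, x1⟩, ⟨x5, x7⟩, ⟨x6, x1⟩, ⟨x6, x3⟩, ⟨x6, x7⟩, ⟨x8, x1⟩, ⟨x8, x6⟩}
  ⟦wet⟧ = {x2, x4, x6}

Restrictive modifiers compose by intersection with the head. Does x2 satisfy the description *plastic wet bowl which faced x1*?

no

⟦which faced x1⟧ = {x : ⟨x, x1⟩ ∈ ⟦faced⟧} = {x1, x2, x5, x6, x8}
⟦bowl⟧ = {x1, x3, x4, x6, x7}
… ∩ ⟦which faced x1⟧ = {x1, x3, x4, x6, x7} ∩ {x1, x2, x5, x6, x8} = {x1, x6}
… ∩ ⟦plastic⟧ = {x1, x6} ∩ {x1, x5, x6, x7} = {x1, x6}
… ∩ ⟦wet⟧ = {x1, x6} ∩ {x2, x4, x6} = {x6}
⟦plastic wet bowl which faced x1⟧ = {x6}; x2 ∉ this set.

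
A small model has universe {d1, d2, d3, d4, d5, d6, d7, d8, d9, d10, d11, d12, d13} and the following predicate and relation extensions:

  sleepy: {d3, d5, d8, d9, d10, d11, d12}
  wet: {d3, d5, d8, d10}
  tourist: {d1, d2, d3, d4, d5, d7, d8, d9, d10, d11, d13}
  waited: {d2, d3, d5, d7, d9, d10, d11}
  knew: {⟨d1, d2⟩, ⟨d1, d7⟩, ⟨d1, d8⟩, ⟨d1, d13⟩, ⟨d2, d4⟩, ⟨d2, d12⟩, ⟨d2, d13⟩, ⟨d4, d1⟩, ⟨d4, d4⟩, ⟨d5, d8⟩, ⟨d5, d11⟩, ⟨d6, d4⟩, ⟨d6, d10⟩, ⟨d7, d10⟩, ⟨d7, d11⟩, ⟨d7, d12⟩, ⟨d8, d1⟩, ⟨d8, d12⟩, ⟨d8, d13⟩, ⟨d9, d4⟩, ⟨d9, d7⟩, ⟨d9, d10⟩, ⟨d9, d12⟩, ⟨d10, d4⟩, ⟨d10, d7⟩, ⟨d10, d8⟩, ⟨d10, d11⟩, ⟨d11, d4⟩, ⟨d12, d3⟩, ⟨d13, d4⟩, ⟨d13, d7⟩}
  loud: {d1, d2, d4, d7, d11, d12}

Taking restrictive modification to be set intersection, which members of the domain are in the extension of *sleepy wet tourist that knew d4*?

{d10}

⟦that knew d4⟧ = {x : ⟨x, d4⟩ ∈ ⟦knew⟧} = {d2, d4, d6, d9, d10, d11, d13}
⟦tourist⟧ = {d1, d2, d3, d4, d5, d7, d8, d9, d10, d11, d13}
… ∩ ⟦that knew d4⟧ = {d1, d2, d3, d4, d5, d7, d8, d9, d10, d11, d13} ∩ {d2, d4, d6, d9, d10, d11, d13} = {d2, d4, d9, d10, d11, d13}
… ∩ ⟦sleepy⟧ = {d2, d4, d9, d10, d11, d13} ∩ {d3, d5, d8, d9, d10, d11, d12} = {d9, d10, d11}
… ∩ ⟦wet⟧ = {d9, d10, d11} ∩ {d3, d5, d8, d10} = {d10}
So ⟦sleepy wet tourist that knew d4⟧ = {d10}.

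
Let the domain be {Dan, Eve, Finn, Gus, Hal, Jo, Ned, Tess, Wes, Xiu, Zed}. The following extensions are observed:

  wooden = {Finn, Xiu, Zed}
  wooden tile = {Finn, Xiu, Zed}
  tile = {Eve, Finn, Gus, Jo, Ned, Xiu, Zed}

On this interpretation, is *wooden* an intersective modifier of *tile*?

⟦wooden⟧ ∩ ⟦tile⟧ = {Finn, Xiu, Zed} ∩ {Eve, Finn, Gus, Jo, Ned, Xiu, Zed} = {Finn, Xiu, Zed}
Observed ⟦wooden tile⟧ = {Finn, Xiu, Zed}.
These coincide, so the modifier is intersective here.

yes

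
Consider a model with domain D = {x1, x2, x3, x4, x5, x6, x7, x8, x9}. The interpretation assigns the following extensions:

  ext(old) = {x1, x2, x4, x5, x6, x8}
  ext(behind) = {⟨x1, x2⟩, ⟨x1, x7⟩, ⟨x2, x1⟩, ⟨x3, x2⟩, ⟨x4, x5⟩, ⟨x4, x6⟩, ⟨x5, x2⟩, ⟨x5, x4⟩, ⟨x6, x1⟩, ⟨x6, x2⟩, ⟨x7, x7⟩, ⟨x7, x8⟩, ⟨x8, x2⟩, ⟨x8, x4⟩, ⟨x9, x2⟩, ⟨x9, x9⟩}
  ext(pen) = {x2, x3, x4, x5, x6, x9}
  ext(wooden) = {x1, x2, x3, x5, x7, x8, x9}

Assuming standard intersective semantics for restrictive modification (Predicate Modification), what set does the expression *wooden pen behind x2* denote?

⟦behind x2⟧ = {x : ⟨x, x2⟩ ∈ ⟦behind⟧} = {x1, x3, x5, x6, x8, x9}
⟦pen⟧ = {x2, x3, x4, x5, x6, x9}
… ∩ ⟦behind x2⟧ = {x2, x3, x4, x5, x6, x9} ∩ {x1, x3, x5, x6, x8, x9} = {x3, x5, x6, x9}
… ∩ ⟦wooden⟧ = {x3, x5, x6, x9} ∩ {x1, x2, x3, x5, x7, x8, x9} = {x3, x5, x9}
So ⟦wooden pen behind x2⟧ = {x3, x5, x9}.

{x3, x5, x9}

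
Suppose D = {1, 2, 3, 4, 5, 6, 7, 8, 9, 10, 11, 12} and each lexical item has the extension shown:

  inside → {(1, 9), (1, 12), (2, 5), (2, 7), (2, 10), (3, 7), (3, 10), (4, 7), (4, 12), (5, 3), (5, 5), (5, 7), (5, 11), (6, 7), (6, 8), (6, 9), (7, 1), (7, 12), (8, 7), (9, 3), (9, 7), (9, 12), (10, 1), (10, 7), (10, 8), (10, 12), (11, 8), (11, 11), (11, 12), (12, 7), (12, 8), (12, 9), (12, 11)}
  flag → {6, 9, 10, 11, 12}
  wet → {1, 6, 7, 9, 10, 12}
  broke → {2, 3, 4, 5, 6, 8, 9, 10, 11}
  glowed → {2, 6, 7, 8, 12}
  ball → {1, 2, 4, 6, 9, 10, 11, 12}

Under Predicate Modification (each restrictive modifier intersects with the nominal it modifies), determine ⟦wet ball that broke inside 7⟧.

⟦that broke⟧ = ⟦broke⟧ = {2, 3, 4, 5, 6, 8, 9, 10, 11}
⟦inside 7⟧ = {x : ⟨x, 7⟩ ∈ ⟦inside⟧} = {2, 3, 4, 5, 6, 8, 9, 10, 12}
⟦ball⟧ = {1, 2, 4, 6, 9, 10, 11, 12}
… ∩ ⟦that broke⟧ = {1, 2, 4, 6, 9, 10, 11, 12} ∩ {2, 3, 4, 5, 6, 8, 9, 10, 11} = {2, 4, 6, 9, 10, 11}
… ∩ ⟦inside 7⟧ = {2, 4, 6, 9, 10, 11} ∩ {2, 3, 4, 5, 6, 8, 9, 10, 12} = {2, 4, 6, 9, 10}
… ∩ ⟦wet⟧ = {2, 4, 6, 9, 10} ∩ {1, 6, 7, 9, 10, 12} = {6, 9, 10}
So ⟦wet ball that broke inside 7⟧ = {6, 9, 10}.

{6, 9, 10}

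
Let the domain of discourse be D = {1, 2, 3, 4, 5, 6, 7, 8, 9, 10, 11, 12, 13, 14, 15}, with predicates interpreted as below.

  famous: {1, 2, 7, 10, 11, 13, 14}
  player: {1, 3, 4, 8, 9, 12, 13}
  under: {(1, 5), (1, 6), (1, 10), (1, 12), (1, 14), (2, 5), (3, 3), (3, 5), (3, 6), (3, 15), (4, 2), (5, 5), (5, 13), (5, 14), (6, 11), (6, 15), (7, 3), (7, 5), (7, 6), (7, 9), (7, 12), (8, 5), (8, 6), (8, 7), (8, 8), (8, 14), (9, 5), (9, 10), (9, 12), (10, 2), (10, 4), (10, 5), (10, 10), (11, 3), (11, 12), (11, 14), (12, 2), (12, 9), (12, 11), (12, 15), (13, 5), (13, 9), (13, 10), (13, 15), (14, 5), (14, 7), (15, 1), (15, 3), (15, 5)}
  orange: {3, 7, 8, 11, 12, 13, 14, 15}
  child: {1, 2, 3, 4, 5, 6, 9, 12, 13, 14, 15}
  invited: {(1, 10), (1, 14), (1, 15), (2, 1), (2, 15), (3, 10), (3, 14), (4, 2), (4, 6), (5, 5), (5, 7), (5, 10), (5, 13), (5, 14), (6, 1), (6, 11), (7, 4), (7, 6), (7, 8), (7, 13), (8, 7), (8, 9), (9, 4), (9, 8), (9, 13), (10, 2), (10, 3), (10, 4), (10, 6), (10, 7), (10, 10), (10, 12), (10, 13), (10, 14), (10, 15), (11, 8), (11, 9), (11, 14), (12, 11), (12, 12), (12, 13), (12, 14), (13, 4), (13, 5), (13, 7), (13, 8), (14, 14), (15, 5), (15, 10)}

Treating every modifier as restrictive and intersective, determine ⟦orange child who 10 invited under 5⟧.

{3, 13, 14, 15}

⟦who 10 invited⟧ = {x : ⟨10, x⟩ ∈ ⟦invited⟧} = {2, 3, 4, 6, 7, 10, 12, 13, 14, 15}
⟦under 5⟧ = {x : ⟨x, 5⟩ ∈ ⟦under⟧} = {1, 2, 3, 5, 7, 8, 9, 10, 13, 14, 15}
⟦child⟧ = {1, 2, 3, 4, 5, 6, 9, 12, 13, 14, 15}
… ∩ ⟦who 10 invited⟧ = {1, 2, 3, 4, 5, 6, 9, 12, 13, 14, 15} ∩ {2, 3, 4, 6, 7, 10, 12, 13, 14, 15} = {2, 3, 4, 6, 12, 13, 14, 15}
… ∩ ⟦under 5⟧ = {2, 3, 4, 6, 12, 13, 14, 15} ∩ {1, 2, 3, 5, 7, 8, 9, 10, 13, 14, 15} = {2, 3, 13, 14, 15}
… ∩ ⟦orange⟧ = {2, 3, 13, 14, 15} ∩ {3, 7, 8, 11, 12, 13, 14, 15} = {3, 13, 14, 15}
So ⟦orange child who 10 invited under 5⟧ = {3, 13, 14, 15}.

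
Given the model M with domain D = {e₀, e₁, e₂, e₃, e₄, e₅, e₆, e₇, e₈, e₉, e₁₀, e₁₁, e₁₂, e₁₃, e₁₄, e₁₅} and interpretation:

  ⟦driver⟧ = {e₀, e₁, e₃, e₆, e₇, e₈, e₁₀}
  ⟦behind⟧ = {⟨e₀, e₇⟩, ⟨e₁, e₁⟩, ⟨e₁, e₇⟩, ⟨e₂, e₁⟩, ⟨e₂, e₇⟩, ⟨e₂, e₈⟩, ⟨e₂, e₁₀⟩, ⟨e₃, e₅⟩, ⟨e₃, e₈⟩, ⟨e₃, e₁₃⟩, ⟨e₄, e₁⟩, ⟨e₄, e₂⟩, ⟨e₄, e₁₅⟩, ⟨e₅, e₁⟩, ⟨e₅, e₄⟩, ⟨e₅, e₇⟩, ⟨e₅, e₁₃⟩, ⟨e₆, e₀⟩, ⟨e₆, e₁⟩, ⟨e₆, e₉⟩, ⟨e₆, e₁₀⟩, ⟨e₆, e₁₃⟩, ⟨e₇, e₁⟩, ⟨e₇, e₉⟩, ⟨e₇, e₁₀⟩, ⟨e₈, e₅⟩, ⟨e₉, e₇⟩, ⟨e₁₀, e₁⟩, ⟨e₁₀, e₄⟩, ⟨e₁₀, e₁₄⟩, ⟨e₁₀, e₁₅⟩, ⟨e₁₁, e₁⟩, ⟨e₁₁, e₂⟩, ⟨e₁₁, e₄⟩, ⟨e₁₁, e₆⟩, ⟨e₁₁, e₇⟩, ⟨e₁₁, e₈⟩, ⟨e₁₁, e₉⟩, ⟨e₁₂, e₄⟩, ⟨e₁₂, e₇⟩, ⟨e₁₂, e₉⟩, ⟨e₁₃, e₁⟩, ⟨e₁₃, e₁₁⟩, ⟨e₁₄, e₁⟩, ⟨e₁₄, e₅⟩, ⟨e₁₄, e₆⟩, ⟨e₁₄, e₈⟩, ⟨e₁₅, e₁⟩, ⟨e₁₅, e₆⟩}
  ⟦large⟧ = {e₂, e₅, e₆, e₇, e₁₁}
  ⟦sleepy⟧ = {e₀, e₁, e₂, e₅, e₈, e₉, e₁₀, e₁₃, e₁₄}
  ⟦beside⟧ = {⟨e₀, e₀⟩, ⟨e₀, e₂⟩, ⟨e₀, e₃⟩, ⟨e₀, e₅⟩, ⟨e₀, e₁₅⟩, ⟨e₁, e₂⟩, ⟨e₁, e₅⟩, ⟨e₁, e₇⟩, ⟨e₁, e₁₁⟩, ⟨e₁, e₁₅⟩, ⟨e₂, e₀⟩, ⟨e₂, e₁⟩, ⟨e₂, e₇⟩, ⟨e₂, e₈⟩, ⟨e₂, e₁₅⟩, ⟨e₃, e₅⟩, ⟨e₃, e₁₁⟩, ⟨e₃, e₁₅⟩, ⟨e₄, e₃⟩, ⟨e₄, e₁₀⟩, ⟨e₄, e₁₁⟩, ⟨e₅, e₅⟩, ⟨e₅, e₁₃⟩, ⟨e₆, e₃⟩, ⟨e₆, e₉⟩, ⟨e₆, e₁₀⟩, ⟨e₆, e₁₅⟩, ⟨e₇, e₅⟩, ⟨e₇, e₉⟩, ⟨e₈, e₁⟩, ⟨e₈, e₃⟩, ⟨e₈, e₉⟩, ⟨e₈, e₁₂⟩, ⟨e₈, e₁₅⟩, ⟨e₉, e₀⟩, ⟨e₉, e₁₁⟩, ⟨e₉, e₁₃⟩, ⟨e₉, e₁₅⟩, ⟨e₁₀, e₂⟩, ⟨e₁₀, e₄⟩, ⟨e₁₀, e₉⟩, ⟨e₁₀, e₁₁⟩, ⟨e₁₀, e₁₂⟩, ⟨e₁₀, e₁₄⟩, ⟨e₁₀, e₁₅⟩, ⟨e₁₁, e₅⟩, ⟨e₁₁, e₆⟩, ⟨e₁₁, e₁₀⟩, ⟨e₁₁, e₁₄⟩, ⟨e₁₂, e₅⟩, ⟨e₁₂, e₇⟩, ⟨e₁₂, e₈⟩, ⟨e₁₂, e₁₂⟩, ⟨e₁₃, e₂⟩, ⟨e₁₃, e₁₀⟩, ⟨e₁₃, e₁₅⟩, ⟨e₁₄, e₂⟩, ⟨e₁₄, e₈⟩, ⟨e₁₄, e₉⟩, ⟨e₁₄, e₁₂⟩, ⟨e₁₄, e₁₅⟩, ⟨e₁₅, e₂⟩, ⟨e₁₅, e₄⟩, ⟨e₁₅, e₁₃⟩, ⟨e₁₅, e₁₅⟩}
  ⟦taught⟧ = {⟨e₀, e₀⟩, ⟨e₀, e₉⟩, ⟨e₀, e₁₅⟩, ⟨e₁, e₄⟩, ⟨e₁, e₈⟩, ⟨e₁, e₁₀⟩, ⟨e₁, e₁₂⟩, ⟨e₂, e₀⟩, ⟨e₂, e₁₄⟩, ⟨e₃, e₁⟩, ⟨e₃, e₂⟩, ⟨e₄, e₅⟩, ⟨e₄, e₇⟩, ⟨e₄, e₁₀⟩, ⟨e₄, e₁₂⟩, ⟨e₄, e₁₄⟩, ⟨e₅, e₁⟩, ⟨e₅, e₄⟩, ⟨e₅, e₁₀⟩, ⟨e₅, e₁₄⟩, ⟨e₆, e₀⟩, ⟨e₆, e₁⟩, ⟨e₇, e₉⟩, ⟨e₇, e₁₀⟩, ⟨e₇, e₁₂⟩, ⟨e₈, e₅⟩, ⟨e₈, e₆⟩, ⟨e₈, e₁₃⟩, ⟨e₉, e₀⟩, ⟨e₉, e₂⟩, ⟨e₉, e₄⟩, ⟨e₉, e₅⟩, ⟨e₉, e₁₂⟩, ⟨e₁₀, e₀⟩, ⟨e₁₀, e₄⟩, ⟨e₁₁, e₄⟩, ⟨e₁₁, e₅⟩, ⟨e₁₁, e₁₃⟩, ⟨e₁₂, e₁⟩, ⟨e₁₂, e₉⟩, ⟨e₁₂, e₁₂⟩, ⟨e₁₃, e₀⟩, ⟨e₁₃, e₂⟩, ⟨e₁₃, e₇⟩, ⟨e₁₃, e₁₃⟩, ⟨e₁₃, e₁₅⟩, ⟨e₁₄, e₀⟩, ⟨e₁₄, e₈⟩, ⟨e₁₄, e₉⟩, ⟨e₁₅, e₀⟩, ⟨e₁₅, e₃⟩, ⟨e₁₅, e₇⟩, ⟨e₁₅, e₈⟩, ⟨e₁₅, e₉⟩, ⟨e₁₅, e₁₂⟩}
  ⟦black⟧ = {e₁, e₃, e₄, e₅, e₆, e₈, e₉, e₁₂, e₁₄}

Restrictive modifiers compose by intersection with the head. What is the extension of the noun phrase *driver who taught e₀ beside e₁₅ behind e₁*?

⟦who taught e₀⟧ = {x : ⟨x, e₀⟩ ∈ ⟦taught⟧} = {e₀, e₂, e₆, e₉, e₁₀, e₁₃, e₁₄, e₁₅}
⟦beside e₁₅⟧ = {x : ⟨x, e₁₅⟩ ∈ ⟦beside⟧} = {e₀, e₁, e₂, e₃, e₆, e₈, e₉, e₁₀, e₁₃, e₁₄, e₁₅}
⟦behind e₁⟧ = {x : ⟨x, e₁⟩ ∈ ⟦behind⟧} = {e₁, e₂, e₄, e₅, e₆, e₇, e₁₀, e₁₁, e₁₃, e₁₄, e₁₅}
⟦driver⟧ = {e₀, e₁, e₃, e₆, e₇, e₈, e₁₀}
… ∩ ⟦who taught e₀⟧ = {e₀, e₁, e₃, e₆, e₇, e₈, e₁₀} ∩ {e₀, e₂, e₆, e₉, e₁₀, e₁₃, e₁₄, e₁₅} = {e₀, e₆, e₁₀}
… ∩ ⟦beside e₁₅⟧ = {e₀, e₆, e₁₀} ∩ {e₀, e₁, e₂, e₃, e₆, e₈, e₉, e₁₀, e₁₃, e₁₄, e₁₅} = {e₀, e₆, e₁₀}
… ∩ ⟦behind e₁⟧ = {e₀, e₆, e₁₀} ∩ {e₁, e₂, e₄, e₅, e₆, e₇, e₁₀, e₁₁, e₁₃, e₁₄, e₁₅} = {e₆, e₁₀}
So ⟦driver who taught e₀ beside e₁₅ behind e₁⟧ = {e₆, e₁₀}.

{e₆, e₁₀}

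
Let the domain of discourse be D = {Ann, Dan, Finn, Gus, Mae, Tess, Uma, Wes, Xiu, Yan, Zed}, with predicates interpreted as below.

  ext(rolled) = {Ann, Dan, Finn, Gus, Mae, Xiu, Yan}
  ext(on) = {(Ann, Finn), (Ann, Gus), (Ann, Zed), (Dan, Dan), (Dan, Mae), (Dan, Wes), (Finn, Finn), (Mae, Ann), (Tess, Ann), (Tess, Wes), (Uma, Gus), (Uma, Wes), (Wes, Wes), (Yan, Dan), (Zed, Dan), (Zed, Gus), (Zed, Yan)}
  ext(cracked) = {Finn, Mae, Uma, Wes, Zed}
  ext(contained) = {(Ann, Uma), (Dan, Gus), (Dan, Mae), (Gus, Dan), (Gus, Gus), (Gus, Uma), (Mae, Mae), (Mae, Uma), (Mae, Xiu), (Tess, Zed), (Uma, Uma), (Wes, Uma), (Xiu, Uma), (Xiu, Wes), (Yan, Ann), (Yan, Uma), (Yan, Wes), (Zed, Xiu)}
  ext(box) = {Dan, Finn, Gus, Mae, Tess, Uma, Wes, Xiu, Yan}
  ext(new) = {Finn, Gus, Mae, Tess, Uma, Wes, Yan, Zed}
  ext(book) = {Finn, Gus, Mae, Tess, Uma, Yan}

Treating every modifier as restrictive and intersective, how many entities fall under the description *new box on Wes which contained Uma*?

⟦on Wes⟧ = {x : ⟨x, Wes⟩ ∈ ⟦on⟧} = {Dan, Tess, Uma, Wes}
⟦which contained Uma⟧ = {x : ⟨x, Uma⟩ ∈ ⟦contained⟧} = {Ann, Gus, Mae, Uma, Wes, Xiu, Yan}
⟦box⟧ = {Dan, Finn, Gus, Mae, Tess, Uma, Wes, Xiu, Yan}
… ∩ ⟦on Wes⟧ = {Dan, Finn, Gus, Mae, Tess, Uma, Wes, Xiu, Yan} ∩ {Dan, Tess, Uma, Wes} = {Dan, Tess, Uma, Wes}
… ∩ ⟦which contained Uma⟧ = {Dan, Tess, Uma, Wes} ∩ {Ann, Gus, Mae, Uma, Wes, Xiu, Yan} = {Uma, Wes}
… ∩ ⟦new⟧ = {Uma, Wes} ∩ {Finn, Gus, Mae, Tess, Uma, Wes, Yan, Zed} = {Uma, Wes}
⟦new box on Wes which contained Uma⟧ = {Uma, Wes}, so the cardinality is 2.

2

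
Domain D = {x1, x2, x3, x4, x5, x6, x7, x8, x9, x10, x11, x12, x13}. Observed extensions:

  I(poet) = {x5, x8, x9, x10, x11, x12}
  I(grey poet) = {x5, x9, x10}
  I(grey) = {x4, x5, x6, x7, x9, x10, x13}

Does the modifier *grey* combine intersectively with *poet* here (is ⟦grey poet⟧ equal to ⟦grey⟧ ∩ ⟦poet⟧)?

⟦grey⟧ ∩ ⟦poet⟧ = {x4, x5, x6, x7, x9, x10, x13} ∩ {x5, x8, x9, x10, x11, x12} = {x5, x9, x10}
Observed ⟦grey poet⟧ = {x5, x9, x10}.
These coincide, so the modifier is intersective here.

yes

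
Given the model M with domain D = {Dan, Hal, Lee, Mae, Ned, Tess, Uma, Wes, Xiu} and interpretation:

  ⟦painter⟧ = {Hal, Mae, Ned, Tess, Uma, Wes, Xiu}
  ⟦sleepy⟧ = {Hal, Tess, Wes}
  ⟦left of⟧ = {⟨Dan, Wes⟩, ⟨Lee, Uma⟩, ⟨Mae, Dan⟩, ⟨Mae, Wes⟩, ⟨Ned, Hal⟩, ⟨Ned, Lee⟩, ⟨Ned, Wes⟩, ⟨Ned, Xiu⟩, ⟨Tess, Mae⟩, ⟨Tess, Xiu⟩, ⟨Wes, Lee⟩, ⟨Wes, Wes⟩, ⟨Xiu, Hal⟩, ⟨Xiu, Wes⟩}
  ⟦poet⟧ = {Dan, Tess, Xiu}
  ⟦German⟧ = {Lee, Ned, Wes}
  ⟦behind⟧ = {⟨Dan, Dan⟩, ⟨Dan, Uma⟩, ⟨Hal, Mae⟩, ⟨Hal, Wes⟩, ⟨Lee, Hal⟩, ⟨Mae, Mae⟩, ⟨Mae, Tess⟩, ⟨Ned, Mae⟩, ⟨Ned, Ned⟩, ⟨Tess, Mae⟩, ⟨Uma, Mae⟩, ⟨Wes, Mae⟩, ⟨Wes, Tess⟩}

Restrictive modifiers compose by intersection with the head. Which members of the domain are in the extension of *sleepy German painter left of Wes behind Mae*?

{Wes}

⟦left of Wes⟧ = {x : ⟨x, Wes⟩ ∈ ⟦left of⟧} = {Dan, Mae, Ned, Wes, Xiu}
⟦behind Mae⟧ = {x : ⟨x, Mae⟩ ∈ ⟦behind⟧} = {Hal, Mae, Ned, Tess, Uma, Wes}
⟦painter⟧ = {Hal, Mae, Ned, Tess, Uma, Wes, Xiu}
… ∩ ⟦left of Wes⟧ = {Hal, Mae, Ned, Tess, Uma, Wes, Xiu} ∩ {Dan, Mae, Ned, Wes, Xiu} = {Mae, Ned, Wes, Xiu}
… ∩ ⟦behind Mae⟧ = {Mae, Ned, Wes, Xiu} ∩ {Hal, Mae, Ned, Tess, Uma, Wes} = {Mae, Ned, Wes}
… ∩ ⟦sleepy⟧ = {Mae, Ned, Wes} ∩ {Hal, Tess, Wes} = {Wes}
… ∩ ⟦German⟧ = {Wes} ∩ {Lee, Ned, Wes} = {Wes}
So ⟦sleepy German painter left of Wes behind Mae⟧ = {Wes}.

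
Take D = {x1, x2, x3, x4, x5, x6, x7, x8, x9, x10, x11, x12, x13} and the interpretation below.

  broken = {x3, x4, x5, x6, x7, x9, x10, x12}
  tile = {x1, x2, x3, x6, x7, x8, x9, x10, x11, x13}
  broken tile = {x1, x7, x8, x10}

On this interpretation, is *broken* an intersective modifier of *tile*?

⟦broken⟧ ∩ ⟦tile⟧ = {x3, x4, x5, x6, x7, x9, x10, x12} ∩ {x1, x2, x3, x6, x7, x8, x9, x10, x11, x13} = {x3, x6, x7, x9, x10}
Observed ⟦broken tile⟧ = {x1, x7, x8, x10}.
These differ, so the modifier is not intersective in this model.

no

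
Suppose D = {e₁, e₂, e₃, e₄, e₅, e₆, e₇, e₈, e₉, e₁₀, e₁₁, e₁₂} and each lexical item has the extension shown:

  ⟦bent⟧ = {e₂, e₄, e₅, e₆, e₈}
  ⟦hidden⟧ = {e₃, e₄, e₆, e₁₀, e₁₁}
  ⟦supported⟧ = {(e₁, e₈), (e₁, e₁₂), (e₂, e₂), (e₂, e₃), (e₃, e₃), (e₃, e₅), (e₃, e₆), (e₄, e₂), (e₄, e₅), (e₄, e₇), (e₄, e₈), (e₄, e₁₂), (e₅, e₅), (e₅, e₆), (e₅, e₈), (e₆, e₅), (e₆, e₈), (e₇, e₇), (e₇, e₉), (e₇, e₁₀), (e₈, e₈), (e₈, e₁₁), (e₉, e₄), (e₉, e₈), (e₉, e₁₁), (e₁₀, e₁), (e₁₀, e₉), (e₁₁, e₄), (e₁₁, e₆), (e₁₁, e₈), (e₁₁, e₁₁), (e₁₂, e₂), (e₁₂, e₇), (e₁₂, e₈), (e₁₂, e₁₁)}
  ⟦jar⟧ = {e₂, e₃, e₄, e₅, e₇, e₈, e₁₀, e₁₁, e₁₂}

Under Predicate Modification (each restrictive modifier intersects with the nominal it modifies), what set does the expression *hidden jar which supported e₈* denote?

{e₄, e₁₁}

⟦which supported e₈⟧ = {x : ⟨x, e₈⟩ ∈ ⟦supported⟧} = {e₁, e₄, e₅, e₆, e₈, e₉, e₁₁, e₁₂}
⟦jar⟧ = {e₂, e₃, e₄, e₅, e₇, e₈, e₁₀, e₁₁, e₁₂}
… ∩ ⟦which supported e₈⟧ = {e₂, e₃, e₄, e₅, e₇, e₈, e₁₀, e₁₁, e₁₂} ∩ {e₁, e₄, e₅, e₆, e₈, e₉, e₁₁, e₁₂} = {e₄, e₅, e₈, e₁₁, e₁₂}
… ∩ ⟦hidden⟧ = {e₄, e₅, e₈, e₁₁, e₁₂} ∩ {e₃, e₄, e₆, e₁₀, e₁₁} = {e₄, e₁₁}
So ⟦hidden jar which supported e₈⟧ = {e₄, e₁₁}.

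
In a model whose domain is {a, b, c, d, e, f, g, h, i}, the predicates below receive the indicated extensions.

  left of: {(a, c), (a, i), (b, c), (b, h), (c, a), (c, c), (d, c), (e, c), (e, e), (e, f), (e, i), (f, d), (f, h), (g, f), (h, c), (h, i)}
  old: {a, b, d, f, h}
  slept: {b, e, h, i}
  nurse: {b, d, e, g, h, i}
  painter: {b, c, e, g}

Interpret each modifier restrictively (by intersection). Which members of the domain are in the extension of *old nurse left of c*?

{b, d, h}

⟦left of c⟧ = {x : ⟨x, c⟩ ∈ ⟦left of⟧} = {a, b, c, d, e, h}
⟦nurse⟧ = {b, d, e, g, h, i}
… ∩ ⟦left of c⟧ = {b, d, e, g, h, i} ∩ {a, b, c, d, e, h} = {b, d, e, h}
… ∩ ⟦old⟧ = {b, d, e, h} ∩ {a, b, d, f, h} = {b, d, h}
So ⟦old nurse left of c⟧ = {b, d, h}.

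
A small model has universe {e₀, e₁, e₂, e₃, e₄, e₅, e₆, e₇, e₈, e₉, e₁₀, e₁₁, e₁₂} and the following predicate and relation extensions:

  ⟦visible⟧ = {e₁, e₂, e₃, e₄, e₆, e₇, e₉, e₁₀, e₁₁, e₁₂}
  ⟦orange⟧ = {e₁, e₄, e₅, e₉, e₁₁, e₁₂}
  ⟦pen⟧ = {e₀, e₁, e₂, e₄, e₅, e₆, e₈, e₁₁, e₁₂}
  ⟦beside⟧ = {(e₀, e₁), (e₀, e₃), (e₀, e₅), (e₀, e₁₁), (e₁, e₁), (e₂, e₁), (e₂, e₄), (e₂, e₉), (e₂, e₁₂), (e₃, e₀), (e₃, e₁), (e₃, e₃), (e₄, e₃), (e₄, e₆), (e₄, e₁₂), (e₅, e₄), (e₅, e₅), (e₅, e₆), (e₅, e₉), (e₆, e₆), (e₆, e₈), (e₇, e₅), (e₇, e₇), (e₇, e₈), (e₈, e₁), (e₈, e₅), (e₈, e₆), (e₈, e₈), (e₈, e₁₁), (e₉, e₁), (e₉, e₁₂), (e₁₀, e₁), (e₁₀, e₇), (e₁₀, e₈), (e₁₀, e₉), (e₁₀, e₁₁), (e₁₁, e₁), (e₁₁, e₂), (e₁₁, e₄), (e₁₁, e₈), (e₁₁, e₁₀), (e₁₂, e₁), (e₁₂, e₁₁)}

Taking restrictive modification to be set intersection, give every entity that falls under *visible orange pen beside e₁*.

⟦beside e₁⟧ = {x : ⟨x, e₁⟩ ∈ ⟦beside⟧} = {e₀, e₁, e₂, e₃, e₈, e₉, e₁₀, e₁₁, e₁₂}
⟦pen⟧ = {e₀, e₁, e₂, e₄, e₅, e₆, e₈, e₁₁, e₁₂}
… ∩ ⟦beside e₁⟧ = {e₀, e₁, e₂, e₄, e₅, e₆, e₈, e₁₁, e₁₂} ∩ {e₀, e₁, e₂, e₃, e₈, e₉, e₁₀, e₁₁, e₁₂} = {e₀, e₁, e₂, e₈, e₁₁, e₁₂}
… ∩ ⟦visible⟧ = {e₀, e₁, e₂, e₈, e₁₁, e₁₂} ∩ {e₁, e₂, e₃, e₄, e₆, e₇, e₉, e₁₀, e₁₁, e₁₂} = {e₁, e₂, e₁₁, e₁₂}
… ∩ ⟦orange⟧ = {e₁, e₂, e₁₁, e₁₂} ∩ {e₁, e₄, e₅, e₉, e₁₁, e₁₂} = {e₁, e₁₁, e₁₂}
So ⟦visible orange pen beside e₁⟧ = {e₁, e₁₁, e₁₂}.

{e₁, e₁₁, e₁₂}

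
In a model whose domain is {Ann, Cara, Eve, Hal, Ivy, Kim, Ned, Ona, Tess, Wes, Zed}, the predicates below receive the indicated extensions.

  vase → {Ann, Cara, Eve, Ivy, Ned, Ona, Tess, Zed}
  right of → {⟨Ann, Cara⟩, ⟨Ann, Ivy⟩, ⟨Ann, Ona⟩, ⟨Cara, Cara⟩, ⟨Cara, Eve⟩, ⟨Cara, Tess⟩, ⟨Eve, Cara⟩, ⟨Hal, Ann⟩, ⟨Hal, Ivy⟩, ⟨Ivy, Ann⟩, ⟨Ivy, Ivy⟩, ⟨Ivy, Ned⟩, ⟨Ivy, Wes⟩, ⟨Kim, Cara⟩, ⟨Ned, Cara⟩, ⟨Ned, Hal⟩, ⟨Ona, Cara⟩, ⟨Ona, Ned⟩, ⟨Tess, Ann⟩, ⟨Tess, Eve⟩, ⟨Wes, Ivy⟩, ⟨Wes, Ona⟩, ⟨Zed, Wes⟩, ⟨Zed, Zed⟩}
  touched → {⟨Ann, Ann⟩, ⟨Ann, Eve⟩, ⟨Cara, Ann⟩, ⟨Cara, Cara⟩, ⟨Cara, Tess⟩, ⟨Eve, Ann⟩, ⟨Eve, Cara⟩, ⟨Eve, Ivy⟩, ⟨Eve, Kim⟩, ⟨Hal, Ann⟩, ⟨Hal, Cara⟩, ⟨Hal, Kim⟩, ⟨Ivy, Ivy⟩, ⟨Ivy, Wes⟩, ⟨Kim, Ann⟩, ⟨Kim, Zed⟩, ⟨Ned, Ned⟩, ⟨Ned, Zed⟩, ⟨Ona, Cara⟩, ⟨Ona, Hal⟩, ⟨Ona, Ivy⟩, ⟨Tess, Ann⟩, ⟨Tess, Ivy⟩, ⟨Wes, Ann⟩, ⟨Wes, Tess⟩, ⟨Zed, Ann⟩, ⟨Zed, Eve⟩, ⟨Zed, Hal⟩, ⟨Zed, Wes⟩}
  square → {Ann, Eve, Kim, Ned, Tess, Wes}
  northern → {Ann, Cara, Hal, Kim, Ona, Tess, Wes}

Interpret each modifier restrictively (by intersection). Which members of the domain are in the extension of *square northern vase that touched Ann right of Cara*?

⟦that touched Ann⟧ = {x : ⟨x, Ann⟩ ∈ ⟦touched⟧} = {Ann, Cara, Eve, Hal, Kim, Tess, Wes, Zed}
⟦right of Cara⟧ = {x : ⟨x, Cara⟩ ∈ ⟦right of⟧} = {Ann, Cara, Eve, Kim, Ned, Ona}
⟦vase⟧ = {Ann, Cara, Eve, Ivy, Ned, Ona, Tess, Zed}
… ∩ ⟦that touched Ann⟧ = {Ann, Cara, Eve, Ivy, Ned, Ona, Tess, Zed} ∩ {Ann, Cara, Eve, Hal, Kim, Tess, Wes, Zed} = {Ann, Cara, Eve, Tess, Zed}
… ∩ ⟦right of Cara⟧ = {Ann, Cara, Eve, Tess, Zed} ∩ {Ann, Cara, Eve, Kim, Ned, Ona} = {Ann, Cara, Eve}
… ∩ ⟦square⟧ = {Ann, Cara, Eve} ∩ {Ann, Eve, Kim, Ned, Tess, Wes} = {Ann, Eve}
… ∩ ⟦northern⟧ = {Ann, Eve} ∩ {Ann, Cara, Hal, Kim, Ona, Tess, Wes} = {Ann}
So ⟦square northern vase that touched Ann right of Cara⟧ = {Ann}.

{Ann}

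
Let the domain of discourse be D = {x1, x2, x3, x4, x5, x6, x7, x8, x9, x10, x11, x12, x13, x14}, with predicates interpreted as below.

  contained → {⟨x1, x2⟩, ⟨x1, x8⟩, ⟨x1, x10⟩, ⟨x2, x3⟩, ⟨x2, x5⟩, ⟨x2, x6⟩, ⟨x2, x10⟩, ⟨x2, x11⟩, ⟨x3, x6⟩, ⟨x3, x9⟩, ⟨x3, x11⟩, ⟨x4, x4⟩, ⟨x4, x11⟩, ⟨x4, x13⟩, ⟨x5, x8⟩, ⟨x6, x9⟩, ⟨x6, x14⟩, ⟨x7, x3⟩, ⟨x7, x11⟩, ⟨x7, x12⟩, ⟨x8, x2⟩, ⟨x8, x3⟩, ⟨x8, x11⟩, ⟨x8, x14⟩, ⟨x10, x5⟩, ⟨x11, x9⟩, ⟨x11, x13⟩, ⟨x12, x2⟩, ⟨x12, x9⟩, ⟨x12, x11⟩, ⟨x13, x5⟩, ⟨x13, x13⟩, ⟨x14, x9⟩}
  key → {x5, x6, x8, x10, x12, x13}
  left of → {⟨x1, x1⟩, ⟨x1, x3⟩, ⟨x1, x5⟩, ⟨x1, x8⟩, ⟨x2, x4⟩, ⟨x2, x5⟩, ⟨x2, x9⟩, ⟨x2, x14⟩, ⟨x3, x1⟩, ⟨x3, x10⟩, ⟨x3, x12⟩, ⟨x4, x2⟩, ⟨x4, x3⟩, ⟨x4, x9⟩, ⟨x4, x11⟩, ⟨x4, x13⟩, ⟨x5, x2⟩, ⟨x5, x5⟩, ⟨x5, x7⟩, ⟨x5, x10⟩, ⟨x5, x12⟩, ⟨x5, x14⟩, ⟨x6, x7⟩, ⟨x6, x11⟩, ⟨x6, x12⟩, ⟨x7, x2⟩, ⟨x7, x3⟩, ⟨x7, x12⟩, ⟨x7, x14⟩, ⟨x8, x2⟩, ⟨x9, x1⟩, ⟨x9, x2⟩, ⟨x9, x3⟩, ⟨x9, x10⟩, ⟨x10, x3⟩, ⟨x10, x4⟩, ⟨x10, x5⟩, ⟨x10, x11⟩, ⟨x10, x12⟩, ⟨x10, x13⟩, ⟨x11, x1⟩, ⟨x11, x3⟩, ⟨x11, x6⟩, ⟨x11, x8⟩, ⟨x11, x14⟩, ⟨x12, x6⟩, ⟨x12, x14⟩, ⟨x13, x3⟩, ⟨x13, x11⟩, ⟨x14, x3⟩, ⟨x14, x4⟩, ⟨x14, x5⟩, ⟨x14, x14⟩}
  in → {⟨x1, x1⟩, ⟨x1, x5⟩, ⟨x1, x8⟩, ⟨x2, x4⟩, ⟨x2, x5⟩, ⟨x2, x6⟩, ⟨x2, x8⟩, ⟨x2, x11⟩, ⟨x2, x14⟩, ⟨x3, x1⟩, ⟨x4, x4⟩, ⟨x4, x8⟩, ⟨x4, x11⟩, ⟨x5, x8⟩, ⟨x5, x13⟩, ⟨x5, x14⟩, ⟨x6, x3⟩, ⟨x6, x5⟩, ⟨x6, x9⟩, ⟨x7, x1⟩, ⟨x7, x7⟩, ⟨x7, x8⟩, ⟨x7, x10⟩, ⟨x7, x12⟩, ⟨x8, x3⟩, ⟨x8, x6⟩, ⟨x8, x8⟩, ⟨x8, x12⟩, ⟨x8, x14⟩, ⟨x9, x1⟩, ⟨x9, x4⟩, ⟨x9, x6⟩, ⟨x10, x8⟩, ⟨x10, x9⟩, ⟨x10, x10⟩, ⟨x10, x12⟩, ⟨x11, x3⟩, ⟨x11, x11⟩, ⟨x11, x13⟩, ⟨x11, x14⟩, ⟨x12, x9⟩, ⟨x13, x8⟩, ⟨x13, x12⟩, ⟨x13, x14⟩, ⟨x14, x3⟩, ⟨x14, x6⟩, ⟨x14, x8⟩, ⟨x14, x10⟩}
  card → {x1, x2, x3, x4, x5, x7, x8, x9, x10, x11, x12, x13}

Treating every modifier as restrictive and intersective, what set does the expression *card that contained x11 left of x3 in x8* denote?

{x4, x7}

⟦that contained x11⟧ = {x : ⟨x, x11⟩ ∈ ⟦contained⟧} = {x2, x3, x4, x7, x8, x12}
⟦left of x3⟧ = {x : ⟨x, x3⟩ ∈ ⟦left of⟧} = {x1, x4, x7, x9, x10, x11, x13, x14}
⟦in x8⟧ = {x : ⟨x, x8⟩ ∈ ⟦in⟧} = {x1, x2, x4, x5, x7, x8, x10, x13, x14}
⟦card⟧ = {x1, x2, x3, x4, x5, x7, x8, x9, x10, x11, x12, x13}
… ∩ ⟦that contained x11⟧ = {x1, x2, x3, x4, x5, x7, x8, x9, x10, x11, x12, x13} ∩ {x2, x3, x4, x7, x8, x12} = {x2, x3, x4, x7, x8, x12}
… ∩ ⟦left of x3⟧ = {x2, x3, x4, x7, x8, x12} ∩ {x1, x4, x7, x9, x10, x11, x13, x14} = {x4, x7}
… ∩ ⟦in x8⟧ = {x4, x7} ∩ {x1, x2, x4, x5, x7, x8, x10, x13, x14} = {x4, x7}
So ⟦card that contained x11 left of x3 in x8⟧ = {x4, x7}.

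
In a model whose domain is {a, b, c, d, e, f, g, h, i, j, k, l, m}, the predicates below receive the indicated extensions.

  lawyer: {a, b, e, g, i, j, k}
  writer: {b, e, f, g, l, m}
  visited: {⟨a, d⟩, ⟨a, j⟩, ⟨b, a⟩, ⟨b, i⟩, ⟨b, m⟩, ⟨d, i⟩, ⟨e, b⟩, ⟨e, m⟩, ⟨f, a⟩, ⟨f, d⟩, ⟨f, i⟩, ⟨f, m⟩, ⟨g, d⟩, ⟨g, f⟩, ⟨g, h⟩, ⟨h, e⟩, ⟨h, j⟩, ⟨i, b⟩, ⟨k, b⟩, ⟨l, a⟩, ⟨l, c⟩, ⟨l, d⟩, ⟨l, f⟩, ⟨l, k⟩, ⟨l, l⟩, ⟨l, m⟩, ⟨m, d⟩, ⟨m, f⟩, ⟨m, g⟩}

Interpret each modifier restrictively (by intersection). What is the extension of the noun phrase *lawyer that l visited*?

⟦that l visited⟧ = {x : ⟨l, x⟩ ∈ ⟦visited⟧} = {a, c, d, f, k, l, m}
⟦lawyer⟧ = {a, b, e, g, i, j, k}
… ∩ ⟦that l visited⟧ = {a, b, e, g, i, j, k} ∩ {a, c, d, f, k, l, m} = {a, k}
So ⟦lawyer that l visited⟧ = {a, k}.

{a, k}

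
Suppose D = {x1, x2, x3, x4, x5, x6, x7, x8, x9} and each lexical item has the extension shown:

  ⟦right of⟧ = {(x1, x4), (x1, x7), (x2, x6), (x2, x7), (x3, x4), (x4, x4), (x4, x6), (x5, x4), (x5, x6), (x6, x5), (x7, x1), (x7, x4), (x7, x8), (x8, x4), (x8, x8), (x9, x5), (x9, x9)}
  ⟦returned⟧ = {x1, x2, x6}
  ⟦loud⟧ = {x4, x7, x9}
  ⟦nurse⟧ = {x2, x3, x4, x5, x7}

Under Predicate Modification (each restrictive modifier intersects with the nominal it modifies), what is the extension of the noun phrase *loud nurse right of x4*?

{x4, x7}

⟦right of x4⟧ = {x : ⟨x, x4⟩ ∈ ⟦right of⟧} = {x1, x3, x4, x5, x7, x8}
⟦nurse⟧ = {x2, x3, x4, x5, x7}
… ∩ ⟦right of x4⟧ = {x2, x3, x4, x5, x7} ∩ {x1, x3, x4, x5, x7, x8} = {x3, x4, x5, x7}
… ∩ ⟦loud⟧ = {x3, x4, x5, x7} ∩ {x4, x7, x9} = {x4, x7}
So ⟦loud nurse right of x4⟧ = {x4, x7}.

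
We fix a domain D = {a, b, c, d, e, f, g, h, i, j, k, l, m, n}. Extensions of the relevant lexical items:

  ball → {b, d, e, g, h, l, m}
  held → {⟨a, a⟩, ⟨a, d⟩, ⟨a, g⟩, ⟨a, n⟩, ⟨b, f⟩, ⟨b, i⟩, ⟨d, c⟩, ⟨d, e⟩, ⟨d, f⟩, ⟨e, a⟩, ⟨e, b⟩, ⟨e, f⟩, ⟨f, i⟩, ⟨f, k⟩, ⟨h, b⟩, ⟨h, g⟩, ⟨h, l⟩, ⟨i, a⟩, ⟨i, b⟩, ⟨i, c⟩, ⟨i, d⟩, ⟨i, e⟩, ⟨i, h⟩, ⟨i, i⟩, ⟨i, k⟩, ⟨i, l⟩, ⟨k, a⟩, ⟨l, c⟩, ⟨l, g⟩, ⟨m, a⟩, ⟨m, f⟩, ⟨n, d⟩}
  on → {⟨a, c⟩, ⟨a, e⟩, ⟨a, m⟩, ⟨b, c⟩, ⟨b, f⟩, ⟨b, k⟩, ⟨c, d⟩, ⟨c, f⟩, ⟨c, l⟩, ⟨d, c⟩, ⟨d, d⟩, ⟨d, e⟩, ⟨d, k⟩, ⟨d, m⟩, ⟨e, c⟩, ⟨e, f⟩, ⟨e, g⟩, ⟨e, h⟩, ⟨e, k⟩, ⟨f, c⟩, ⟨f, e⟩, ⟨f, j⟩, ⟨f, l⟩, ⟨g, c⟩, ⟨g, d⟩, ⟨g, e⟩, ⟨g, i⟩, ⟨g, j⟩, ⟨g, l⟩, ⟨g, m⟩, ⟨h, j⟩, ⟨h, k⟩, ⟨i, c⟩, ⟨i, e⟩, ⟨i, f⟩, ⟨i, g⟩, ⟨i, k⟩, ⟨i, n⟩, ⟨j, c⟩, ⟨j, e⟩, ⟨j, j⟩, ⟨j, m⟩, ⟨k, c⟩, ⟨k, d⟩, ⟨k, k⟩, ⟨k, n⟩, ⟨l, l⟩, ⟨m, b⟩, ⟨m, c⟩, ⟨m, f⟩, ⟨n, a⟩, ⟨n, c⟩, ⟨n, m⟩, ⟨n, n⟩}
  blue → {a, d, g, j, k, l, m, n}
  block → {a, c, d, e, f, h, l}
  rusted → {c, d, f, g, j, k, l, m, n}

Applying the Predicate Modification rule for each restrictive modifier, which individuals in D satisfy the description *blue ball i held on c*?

⟦i held⟧ = {x : ⟨i, x⟩ ∈ ⟦held⟧} = {a, b, c, d, e, h, i, k, l}
⟦on c⟧ = {x : ⟨x, c⟩ ∈ ⟦on⟧} = {a, b, d, e, f, g, i, j, k, m, n}
⟦ball⟧ = {b, d, e, g, h, l, m}
… ∩ ⟦i held⟧ = {b, d, e, g, h, l, m} ∩ {a, b, c, d, e, h, i, k, l} = {b, d, e, h, l}
… ∩ ⟦on c⟧ = {b, d, e, h, l} ∩ {a, b, d, e, f, g, i, j, k, m, n} = {b, d, e}
… ∩ ⟦blue⟧ = {b, d, e} ∩ {a, d, g, j, k, l, m, n} = {d}
So ⟦blue ball i held on c⟧ = {d}.

{d}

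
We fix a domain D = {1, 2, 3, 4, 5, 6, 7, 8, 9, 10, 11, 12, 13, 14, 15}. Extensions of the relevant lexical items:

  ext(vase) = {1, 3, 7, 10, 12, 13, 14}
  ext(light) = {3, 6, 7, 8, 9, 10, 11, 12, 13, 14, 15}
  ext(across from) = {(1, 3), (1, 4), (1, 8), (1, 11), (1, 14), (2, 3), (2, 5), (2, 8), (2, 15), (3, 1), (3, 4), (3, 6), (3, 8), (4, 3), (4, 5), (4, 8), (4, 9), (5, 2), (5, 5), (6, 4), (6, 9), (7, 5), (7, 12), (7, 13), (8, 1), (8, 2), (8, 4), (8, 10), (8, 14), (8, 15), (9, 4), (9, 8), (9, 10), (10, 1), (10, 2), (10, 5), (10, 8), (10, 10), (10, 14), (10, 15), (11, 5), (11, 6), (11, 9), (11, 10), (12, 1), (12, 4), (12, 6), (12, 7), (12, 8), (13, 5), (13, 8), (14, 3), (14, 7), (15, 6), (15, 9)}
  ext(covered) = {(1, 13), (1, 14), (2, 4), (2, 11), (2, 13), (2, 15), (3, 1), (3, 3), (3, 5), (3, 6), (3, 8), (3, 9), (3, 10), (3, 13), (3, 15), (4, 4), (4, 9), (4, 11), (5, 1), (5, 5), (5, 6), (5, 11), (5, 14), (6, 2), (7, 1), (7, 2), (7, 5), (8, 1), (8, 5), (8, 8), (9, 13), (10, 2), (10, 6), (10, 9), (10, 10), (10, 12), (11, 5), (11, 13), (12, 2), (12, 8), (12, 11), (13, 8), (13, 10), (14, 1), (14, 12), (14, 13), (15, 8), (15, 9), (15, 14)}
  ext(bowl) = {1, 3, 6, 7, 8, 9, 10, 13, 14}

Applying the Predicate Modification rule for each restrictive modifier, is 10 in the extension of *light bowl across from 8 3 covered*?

yes

⟦across from 8⟧ = {x : ⟨x, 8⟩ ∈ ⟦across from⟧} = {1, 2, 3, 4, 9, 10, 12, 13}
⟦3 covered⟧ = {x : ⟨3, x⟩ ∈ ⟦covered⟧} = {1, 3, 5, 6, 8, 9, 10, 13, 15}
⟦bowl⟧ = {1, 3, 6, 7, 8, 9, 10, 13, 14}
… ∩ ⟦across from 8⟧ = {1, 3, 6, 7, 8, 9, 10, 13, 14} ∩ {1, 2, 3, 4, 9, 10, 12, 13} = {1, 3, 9, 10, 13}
… ∩ ⟦3 covered⟧ = {1, 3, 9, 10, 13} ∩ {1, 3, 5, 6, 8, 9, 10, 13, 15} = {1, 3, 9, 10, 13}
… ∩ ⟦light⟧ = {1, 3, 9, 10, 13} ∩ {3, 6, 7, 8, 9, 10, 11, 12, 13, 14, 15} = {3, 9, 10, 13}
⟦light bowl across from 8 3 covered⟧ = {3, 9, 10, 13}; 10 ∈ this set.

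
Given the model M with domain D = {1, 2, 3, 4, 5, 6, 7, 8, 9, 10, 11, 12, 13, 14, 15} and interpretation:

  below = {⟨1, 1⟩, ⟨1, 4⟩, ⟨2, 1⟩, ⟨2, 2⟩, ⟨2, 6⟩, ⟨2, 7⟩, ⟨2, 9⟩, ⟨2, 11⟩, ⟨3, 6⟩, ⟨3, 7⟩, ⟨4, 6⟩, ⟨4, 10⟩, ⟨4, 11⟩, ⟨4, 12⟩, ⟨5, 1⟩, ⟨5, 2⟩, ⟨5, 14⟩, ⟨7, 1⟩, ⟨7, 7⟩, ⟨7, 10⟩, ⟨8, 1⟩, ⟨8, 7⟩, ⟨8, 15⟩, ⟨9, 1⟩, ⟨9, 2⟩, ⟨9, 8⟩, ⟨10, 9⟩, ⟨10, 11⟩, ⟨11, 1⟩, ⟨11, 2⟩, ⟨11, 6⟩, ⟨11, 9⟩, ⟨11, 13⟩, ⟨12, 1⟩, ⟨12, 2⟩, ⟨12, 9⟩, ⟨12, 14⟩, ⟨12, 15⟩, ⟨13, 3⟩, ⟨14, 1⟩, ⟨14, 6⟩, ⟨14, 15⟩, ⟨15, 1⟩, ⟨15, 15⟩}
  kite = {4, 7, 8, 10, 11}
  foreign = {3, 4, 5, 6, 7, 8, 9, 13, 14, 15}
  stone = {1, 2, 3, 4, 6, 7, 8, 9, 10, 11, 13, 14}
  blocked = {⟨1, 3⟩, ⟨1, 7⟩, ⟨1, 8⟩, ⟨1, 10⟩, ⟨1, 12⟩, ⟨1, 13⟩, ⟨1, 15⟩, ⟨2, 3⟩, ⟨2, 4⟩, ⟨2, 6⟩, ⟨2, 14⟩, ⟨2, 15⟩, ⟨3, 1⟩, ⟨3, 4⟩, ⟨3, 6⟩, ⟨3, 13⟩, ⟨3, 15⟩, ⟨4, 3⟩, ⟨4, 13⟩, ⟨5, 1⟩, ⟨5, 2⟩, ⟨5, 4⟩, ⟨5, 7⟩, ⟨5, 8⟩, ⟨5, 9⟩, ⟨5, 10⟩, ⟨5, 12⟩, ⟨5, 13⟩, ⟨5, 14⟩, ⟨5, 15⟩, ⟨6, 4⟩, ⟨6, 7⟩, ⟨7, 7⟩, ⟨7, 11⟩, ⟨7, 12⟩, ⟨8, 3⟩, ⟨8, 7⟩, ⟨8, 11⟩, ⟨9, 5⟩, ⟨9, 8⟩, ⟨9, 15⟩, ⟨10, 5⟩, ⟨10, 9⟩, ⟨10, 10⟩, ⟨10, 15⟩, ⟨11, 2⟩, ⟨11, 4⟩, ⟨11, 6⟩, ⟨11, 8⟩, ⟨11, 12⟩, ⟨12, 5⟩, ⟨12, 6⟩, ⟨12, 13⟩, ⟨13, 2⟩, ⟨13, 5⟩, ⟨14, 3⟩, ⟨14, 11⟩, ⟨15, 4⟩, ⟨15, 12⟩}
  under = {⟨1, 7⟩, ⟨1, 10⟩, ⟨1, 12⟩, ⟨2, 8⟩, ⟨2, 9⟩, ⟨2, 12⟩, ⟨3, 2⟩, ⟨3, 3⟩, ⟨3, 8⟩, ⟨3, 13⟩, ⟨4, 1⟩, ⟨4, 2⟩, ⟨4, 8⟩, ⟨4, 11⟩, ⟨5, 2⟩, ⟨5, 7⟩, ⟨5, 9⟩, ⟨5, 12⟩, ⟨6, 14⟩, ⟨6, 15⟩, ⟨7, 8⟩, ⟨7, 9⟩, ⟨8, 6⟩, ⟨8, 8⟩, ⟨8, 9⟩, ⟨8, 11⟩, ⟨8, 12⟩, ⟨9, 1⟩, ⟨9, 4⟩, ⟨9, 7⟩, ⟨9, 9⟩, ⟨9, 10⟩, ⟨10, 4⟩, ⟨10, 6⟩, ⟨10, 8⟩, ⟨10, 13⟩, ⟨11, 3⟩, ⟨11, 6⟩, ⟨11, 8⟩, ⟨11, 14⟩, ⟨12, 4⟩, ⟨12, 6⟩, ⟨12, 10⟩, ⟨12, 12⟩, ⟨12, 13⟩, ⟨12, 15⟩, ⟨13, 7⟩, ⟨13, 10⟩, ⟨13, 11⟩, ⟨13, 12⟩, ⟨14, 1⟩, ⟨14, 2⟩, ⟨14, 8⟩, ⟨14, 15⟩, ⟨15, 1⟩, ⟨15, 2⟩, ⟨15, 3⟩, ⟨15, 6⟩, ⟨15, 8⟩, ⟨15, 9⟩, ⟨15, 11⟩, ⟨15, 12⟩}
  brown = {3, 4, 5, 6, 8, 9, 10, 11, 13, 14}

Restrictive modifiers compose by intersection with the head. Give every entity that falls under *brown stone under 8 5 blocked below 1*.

{8, 14}

⟦under 8⟧ = {x : ⟨x, 8⟩ ∈ ⟦under⟧} = {2, 3, 4, 7, 8, 10, 11, 14, 15}
⟦5 blocked⟧ = {x : ⟨5, x⟩ ∈ ⟦blocked⟧} = {1, 2, 4, 7, 8, 9, 10, 12, 13, 14, 15}
⟦below 1⟧ = {x : ⟨x, 1⟩ ∈ ⟦below⟧} = {1, 2, 5, 7, 8, 9, 11, 12, 14, 15}
⟦stone⟧ = {1, 2, 3, 4, 6, 7, 8, 9, 10, 11, 13, 14}
… ∩ ⟦under 8⟧ = {1, 2, 3, 4, 6, 7, 8, 9, 10, 11, 13, 14} ∩ {2, 3, 4, 7, 8, 10, 11, 14, 15} = {2, 3, 4, 7, 8, 10, 11, 14}
… ∩ ⟦5 blocked⟧ = {2, 3, 4, 7, 8, 10, 11, 14} ∩ {1, 2, 4, 7, 8, 9, 10, 12, 13, 14, 15} = {2, 4, 7, 8, 10, 14}
… ∩ ⟦below 1⟧ = {2, 4, 7, 8, 10, 14} ∩ {1, 2, 5, 7, 8, 9, 11, 12, 14, 15} = {2, 7, 8, 14}
… ∩ ⟦brown⟧ = {2, 7, 8, 14} ∩ {3, 4, 5, 6, 8, 9, 10, 11, 13, 14} = {8, 14}
So ⟦brown stone under 8 5 blocked below 1⟧ = {8, 14}.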